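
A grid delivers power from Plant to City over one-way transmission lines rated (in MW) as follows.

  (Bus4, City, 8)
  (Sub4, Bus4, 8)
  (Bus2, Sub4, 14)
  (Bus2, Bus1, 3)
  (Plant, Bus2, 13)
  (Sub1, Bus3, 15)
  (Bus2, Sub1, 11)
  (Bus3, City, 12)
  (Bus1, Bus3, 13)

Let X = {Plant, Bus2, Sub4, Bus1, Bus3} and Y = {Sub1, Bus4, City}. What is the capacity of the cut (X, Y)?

31

Edges leaving {Plant, Bus2, Sub4, Bus1, Bus3}: Bus2→Sub1 (11), Sub4→Bus4 (8), Bus3→City (12).
Cut capacity = 11 + 8 + 12 = 31.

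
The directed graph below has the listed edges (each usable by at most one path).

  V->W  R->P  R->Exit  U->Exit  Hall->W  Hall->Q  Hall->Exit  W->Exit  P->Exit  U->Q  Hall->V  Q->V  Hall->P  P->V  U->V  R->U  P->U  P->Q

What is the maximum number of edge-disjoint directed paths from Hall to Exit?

3

Assign every edge capacity 1; by Menger, the answer equals the max flow.
Path Hall→Exit (+1); total 1.
Path Hall→P→Exit (+1); total 2.
Path Hall→W→Exit (+1); total 3.
No residual Hall→Exit path; max flow = 3.
Certifying cut of size 3: {Hall→Exit, Hall→P, W→Exit}.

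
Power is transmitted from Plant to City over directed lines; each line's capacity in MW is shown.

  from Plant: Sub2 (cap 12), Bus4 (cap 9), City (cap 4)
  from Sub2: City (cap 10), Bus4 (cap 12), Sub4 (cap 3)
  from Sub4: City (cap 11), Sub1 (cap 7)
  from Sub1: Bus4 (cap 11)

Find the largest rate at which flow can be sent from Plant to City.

16

Augment Plant→City: bottleneck 4, flow now 4.
Augment Plant→Sub2→City: bottleneck 10, flow now 14.
Augment Plant→Sub2→Sub4→City: bottleneck 2, flow now 16.
No augmenting path remains; maximum flow = 16.
In the residual graph, reachable from Plant: {Plant, Bus4}.
Min-cut edges: Plant→Sub2 (12), Plant→City (4); capacity 12 + 4 = 16.
This cut is saturated, so no flow can exceed 16.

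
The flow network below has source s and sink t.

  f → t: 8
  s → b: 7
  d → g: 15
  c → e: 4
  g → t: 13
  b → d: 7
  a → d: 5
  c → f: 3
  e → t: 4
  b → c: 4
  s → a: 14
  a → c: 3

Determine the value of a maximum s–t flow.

15

Augment s→a→c→e→t: bottleneck 3, flow now 3.
Augment s→a→d→g→t: bottleneck 5, flow now 8.
Augment s→b→c→e→t: bottleneck 1, flow now 9.
Augment s→b→c→f→t: bottleneck 3, flow now 12.
Augment s→b→d→g→t: bottleneck 3, flow now 15.
No augmenting path remains; maximum flow = 15.
In the residual graph, reachable from s: {s, a}.
Min-cut edges: s→b (7), a→c (3), a→d (5); capacity 7 + 3 + 5 = 15.
This cut is saturated, so no flow can exceed 15.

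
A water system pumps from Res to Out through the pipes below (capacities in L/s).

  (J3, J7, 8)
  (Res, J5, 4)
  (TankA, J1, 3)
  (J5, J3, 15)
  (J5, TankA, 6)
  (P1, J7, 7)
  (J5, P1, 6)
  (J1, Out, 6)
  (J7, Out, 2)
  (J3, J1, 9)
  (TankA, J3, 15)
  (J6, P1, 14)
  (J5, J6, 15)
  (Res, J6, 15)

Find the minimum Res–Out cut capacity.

6

Augment Res→J5→TankA→J1→Out: bottleneck 3, flow now 3.
Augment Res→J5→J3→J7→Out: bottleneck 1, flow now 4.
Augment Res→J6→P1→J7→Out: bottleneck 1, flow now 5.
Augment Res→J6→P1→J7→J3→J1→Out: bottleneck 1, flow now 6. (uses reverse residual edge)
No augmenting path remains; maximum flow = 6.
By max-flow min-cut, the minimum cut capacity equals the max flow.
In the residual graph, reachable from Res: {Res, J6, P1, J7}.
Min-cut edges: Res→J5 (4), J7→Out (2); capacity 4 + 2 = 6.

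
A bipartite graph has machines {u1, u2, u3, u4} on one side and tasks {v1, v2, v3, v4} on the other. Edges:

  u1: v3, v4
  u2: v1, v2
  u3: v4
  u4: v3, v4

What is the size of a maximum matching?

Unit-capacity flow: source→left, listed edges, right→sink; max matching = max flow.
Augmenting path u1→v3 (+1); matched 1.
Augmenting path u2→v1 (+1); matched 2.
Augmenting path u3→v4 (+1); matched 3.
No augmenting path remains; maximum matching = 3.
König certificate: {u2, v3, v4} is a vertex cover of size 3 (every listed pair touches it), so no matching can be larger.

3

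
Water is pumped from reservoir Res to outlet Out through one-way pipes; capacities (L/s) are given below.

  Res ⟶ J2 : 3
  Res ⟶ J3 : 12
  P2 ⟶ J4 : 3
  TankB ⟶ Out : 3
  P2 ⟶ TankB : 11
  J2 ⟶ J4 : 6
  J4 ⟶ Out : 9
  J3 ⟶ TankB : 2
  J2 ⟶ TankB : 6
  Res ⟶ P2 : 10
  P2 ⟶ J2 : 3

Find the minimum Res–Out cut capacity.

12

Augment Res→P2→TankB→Out: bottleneck 3, flow now 3.
Augment Res→P2→J4→Out: bottleneck 3, flow now 6.
Augment Res→J2→J4→Out: bottleneck 3, flow now 9.
Augment Res→P2→J2→J4→Out: bottleneck 3, flow now 12.
No augmenting path remains; maximum flow = 12.
By max-flow min-cut, the minimum cut capacity equals the max flow.
In the residual graph, reachable from Res: {Res, P2, J3, TankB}.
Min-cut edges: Res→J2 (3), P2→J2 (3), P2→J4 (3), TankB→Out (3); capacity 3 + 3 + 3 + 3 = 12.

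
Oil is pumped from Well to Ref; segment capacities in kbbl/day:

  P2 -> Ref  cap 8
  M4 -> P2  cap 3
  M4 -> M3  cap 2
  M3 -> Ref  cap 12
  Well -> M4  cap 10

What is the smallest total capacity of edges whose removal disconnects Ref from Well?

5

Augment Well→M4→P2→Ref: bottleneck 3, flow now 3.
Augment Well→M4→M3→Ref: bottleneck 2, flow now 5.
No augmenting path remains; maximum flow = 5.
By max-flow min-cut, the minimum cut capacity equals the max flow.
In the residual graph, reachable from Well: {Well, M4}.
Min-cut edges: M4→P2 (3), M4→M3 (2); capacity 3 + 2 = 5.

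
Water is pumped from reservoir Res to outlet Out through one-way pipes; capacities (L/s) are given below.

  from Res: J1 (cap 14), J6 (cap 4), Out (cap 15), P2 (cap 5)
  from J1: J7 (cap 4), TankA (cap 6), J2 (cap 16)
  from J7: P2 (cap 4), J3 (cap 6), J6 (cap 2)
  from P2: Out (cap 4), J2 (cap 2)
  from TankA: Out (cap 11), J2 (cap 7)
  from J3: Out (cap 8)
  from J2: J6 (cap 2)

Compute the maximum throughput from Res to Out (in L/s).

29

Augment Res→Out: bottleneck 15, flow now 15.
Augment Res→P2→Out: bottleneck 4, flow now 19.
Augment Res→J1→TankA→Out: bottleneck 6, flow now 25.
Augment Res→J1→J7→J3→Out: bottleneck 4, flow now 29.
No augmenting path remains; maximum flow = 29.
In the residual graph, reachable from Res: {Res, J1, P2, J2, J6}.
Min-cut edges: Res→Out (15), J1→J7 (4), J1→TankA (6), P2→Out (4); capacity 15 + 4 + 6 + 4 = 29.
This cut is saturated, so no flow can exceed 29.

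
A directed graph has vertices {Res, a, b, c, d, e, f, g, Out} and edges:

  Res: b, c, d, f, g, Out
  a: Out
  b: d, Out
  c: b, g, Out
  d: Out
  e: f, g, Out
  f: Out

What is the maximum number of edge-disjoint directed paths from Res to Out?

5

Assign every edge capacity 1; by Menger, the answer equals the max flow.
Path Res→Out (+1); total 1.
Path Res→b→Out (+1); total 2.
Path Res→c→Out (+1); total 3.
Path Res→d→Out (+1); total 4.
Path Res→f→Out (+1); total 5.
No residual Res→Out path; max flow = 5.
Certifying cut of size 5: {Res→Out, Res→b, Res→c, Res→d, Res→f}.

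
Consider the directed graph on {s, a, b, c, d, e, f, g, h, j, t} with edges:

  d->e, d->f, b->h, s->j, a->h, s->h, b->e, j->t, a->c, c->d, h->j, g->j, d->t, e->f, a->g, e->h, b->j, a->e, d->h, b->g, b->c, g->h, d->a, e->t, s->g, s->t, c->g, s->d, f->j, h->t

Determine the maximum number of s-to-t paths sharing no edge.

Assign every edge capacity 1; by Menger, the answer equals the max flow.
Path s→t (+1); total 1.
Path s→d→t (+1); total 2.
Path s→h→t (+1); total 3.
Path s→j→t (+1); total 4.
No residual s→t path; max flow = 4.
Certifying cut of size 4: {h→t, j→t, s→d, s→t}.

4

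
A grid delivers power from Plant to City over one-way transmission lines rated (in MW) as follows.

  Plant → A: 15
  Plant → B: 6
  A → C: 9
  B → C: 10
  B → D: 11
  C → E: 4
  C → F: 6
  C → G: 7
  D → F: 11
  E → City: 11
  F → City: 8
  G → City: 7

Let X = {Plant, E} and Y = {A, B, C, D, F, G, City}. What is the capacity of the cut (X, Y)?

32

Edges leaving {Plant, E}: Plant→A (15), Plant→B (6), E→City (11).
Cut capacity = 15 + 6 + 11 = 32.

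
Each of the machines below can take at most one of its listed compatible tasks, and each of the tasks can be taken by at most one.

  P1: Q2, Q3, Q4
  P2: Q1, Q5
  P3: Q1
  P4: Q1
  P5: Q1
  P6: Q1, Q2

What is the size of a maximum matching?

4

Unit-capacity flow: source→left, listed edges, right→sink; max matching = max flow.
Augmenting path P1→Q2 (+1); matched 1.
Augmenting path P2→Q1 (+1); matched 2.
Augmenting path P3→Q1→P2→Q5 (+1); matched 3.
Augmenting path P6→Q2→P1→Q3 (+1); matched 4.
No augmenting path remains; maximum matching = 4.
König certificate: {P1, P2, P6, Q1} is a vertex cover of size 4 (every listed pair touches it), so no matching can be larger.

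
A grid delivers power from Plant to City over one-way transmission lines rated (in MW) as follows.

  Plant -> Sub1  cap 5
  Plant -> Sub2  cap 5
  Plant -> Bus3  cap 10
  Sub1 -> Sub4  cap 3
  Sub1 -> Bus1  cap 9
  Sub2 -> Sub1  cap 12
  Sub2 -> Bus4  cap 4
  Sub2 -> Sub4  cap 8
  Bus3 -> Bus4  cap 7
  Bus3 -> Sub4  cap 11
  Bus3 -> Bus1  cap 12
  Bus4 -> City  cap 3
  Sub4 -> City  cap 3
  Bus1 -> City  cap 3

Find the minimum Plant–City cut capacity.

Augment Plant→Sub1→Sub4→City: bottleneck 3, flow now 3.
Augment Plant→Sub1→Bus1→City: bottleneck 2, flow now 5.
Augment Plant→Sub2→Bus4→City: bottleneck 3, flow now 8.
Augment Plant→Bus3→Bus1→City: bottleneck 1, flow now 9.
No augmenting path remains; maximum flow = 9.
By max-flow min-cut, the minimum cut capacity equals the max flow.
In the residual graph, reachable from Plant: {Plant, Sub1, Sub2, Bus3, Bus4, Sub4, Bus1}.
Min-cut edges: Bus4→City (3), Sub4→City (3), Bus1→City (3); capacity 3 + 3 + 3 = 9.

9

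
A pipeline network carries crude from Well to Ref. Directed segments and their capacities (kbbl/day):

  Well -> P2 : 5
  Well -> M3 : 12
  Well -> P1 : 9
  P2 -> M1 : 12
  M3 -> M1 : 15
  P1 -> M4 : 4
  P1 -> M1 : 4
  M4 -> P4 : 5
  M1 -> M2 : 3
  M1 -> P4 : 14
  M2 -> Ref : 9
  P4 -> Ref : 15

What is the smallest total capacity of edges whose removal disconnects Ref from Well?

Augment Well→P2→M1→M2→Ref: bottleneck 3, flow now 3.
Augment Well→P2→M1→P4→Ref: bottleneck 2, flow now 5.
Augment Well→M3→M1→P4→Ref: bottleneck 12, flow now 17.
Augment Well→P1→M4→P4→Ref: bottleneck 1, flow now 18.
No augmenting path remains; maximum flow = 18.
By max-flow min-cut, the minimum cut capacity equals the max flow.
In the residual graph, reachable from Well: {Well, P2, M3, P1, M4, M1, P4}.
Min-cut edges: M1→M2 (3), P4→Ref (15); capacity 3 + 15 = 18.

18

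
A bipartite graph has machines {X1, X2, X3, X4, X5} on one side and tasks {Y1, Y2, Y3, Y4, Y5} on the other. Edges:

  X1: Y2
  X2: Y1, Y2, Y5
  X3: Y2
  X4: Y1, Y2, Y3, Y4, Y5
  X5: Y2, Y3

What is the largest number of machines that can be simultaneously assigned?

4

Unit-capacity flow: source→left, listed edges, right→sink; max matching = max flow.
Augmenting path X1→Y2 (+1); matched 1.
Augmenting path X2→Y1 (+1); matched 2.
Augmenting path X4→Y3 (+1); matched 3.
Augmenting path X5→Y3→X4→Y4 (+1); matched 4.
No augmenting path remains; maximum matching = 4.
König certificate: {X2, X4, X5, Y2} is a vertex cover of size 4 (every listed pair touches it), so no matching can be larger.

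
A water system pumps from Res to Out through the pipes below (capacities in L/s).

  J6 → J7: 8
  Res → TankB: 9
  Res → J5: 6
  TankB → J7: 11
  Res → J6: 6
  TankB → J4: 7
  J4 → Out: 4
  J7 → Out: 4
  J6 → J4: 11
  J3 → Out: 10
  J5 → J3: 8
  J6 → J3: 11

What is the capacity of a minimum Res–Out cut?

Augment Res→TankB→J7→Out: bottleneck 4, flow now 4.
Augment Res→TankB→J4→Out: bottleneck 4, flow now 8.
Augment Res→J5→J3→Out: bottleneck 6, flow now 14.
Augment Res→J6→J3→Out: bottleneck 4, flow now 18.
No augmenting path remains; maximum flow = 18.
By max-flow min-cut, the minimum cut capacity equals the max flow.
In the residual graph, reachable from Res: {Res, TankB, J5, J6, J3, J7, J4}.
Min-cut edges: J3→Out (10), J7→Out (4), J4→Out (4); capacity 10 + 4 + 4 = 18.

18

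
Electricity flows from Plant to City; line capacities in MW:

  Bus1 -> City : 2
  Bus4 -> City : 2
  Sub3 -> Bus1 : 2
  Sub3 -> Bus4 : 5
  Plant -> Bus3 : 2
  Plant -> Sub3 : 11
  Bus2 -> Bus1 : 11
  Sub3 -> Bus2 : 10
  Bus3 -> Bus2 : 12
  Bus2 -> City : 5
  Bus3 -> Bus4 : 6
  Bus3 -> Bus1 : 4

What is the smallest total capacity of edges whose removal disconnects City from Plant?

Augment Plant→Bus3→Bus4→City: bottleneck 2, flow now 2.
Augment Plant→Sub3→Bus2→City: bottleneck 5, flow now 7.
Augment Plant→Sub3→Bus1→City: bottleneck 2, flow now 9.
No augmenting path remains; maximum flow = 9.
By max-flow min-cut, the minimum cut capacity equals the max flow.
In the residual graph, reachable from Plant: {Plant, Bus3, Sub3, Bus4, Bus2, Bus1}.
Min-cut edges: Bus4→City (2), Bus2→City (5), Bus1→City (2); capacity 2 + 5 + 2 = 9.

9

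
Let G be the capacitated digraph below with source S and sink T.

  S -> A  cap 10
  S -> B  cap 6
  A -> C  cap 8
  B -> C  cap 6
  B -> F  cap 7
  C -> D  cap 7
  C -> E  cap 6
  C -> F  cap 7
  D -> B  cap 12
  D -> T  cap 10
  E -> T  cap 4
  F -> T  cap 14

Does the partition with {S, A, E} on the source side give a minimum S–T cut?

Given cut capacity: 6 + 8 + 4 = 18.
Augment S→B→F→T: bottleneck 6, flow now 6.
Augment S→A→C→D→T: bottleneck 7, flow now 13.
Augment S→A→C→E→T: bottleneck 1, flow now 14.
No augmenting path remains; maximum flow = 14.
In the residual graph, reachable from S: {S, A}.
Min-cut edges: S→B (6), A→C (8); capacity 6 + 8 = 14.
Cut capacity 18 exceeds the max flow 14, so it is not minimum.

No — its capacity is 18, but the minimum cut has capacity 14.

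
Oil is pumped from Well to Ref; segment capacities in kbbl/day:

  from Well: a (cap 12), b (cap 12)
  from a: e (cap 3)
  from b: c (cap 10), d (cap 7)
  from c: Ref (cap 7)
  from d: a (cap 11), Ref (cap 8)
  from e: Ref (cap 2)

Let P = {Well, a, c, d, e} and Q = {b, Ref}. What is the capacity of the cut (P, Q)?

Edges leaving {Well, a, c, d, e}: Well→b (12), c→Ref (7), d→Ref (8), e→Ref (2).
Cut capacity = 12 + 7 + 8 + 2 = 29.

29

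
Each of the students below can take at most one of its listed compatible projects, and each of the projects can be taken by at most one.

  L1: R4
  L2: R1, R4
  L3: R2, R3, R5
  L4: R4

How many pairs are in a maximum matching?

Unit-capacity flow: source→left, listed edges, right→sink; max matching = max flow.
Augmenting path L1→R4 (+1); matched 1.
Augmenting path L2→R1 (+1); matched 2.
Augmenting path L3→R2 (+1); matched 3.
No augmenting path remains; maximum matching = 3.
König certificate: {L2, L3, R4} is a vertex cover of size 3 (every listed pair touches it), so no matching can be larger.

3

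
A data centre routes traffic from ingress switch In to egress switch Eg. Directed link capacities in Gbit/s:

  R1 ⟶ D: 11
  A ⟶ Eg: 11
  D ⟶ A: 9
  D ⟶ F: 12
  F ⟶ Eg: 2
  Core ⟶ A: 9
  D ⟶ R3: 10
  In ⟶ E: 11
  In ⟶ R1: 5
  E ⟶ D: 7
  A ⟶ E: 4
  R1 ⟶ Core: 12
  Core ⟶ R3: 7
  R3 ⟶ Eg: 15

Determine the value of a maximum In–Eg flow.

12

Augment In→E→D→F→Eg: bottleneck 2, flow now 2.
Augment In→E→D→A→Eg: bottleneck 5, flow now 7.
Augment In→R1→D→A→Eg: bottleneck 4, flow now 11.
Augment In→R1→D→R3→Eg: bottleneck 1, flow now 12.
No augmenting path remains; maximum flow = 12.
In the residual graph, reachable from In: {In, E}.
Min-cut edges: In→R1 (5), E→D (7); capacity 5 + 7 = 12.
This cut is saturated, so no flow can exceed 12.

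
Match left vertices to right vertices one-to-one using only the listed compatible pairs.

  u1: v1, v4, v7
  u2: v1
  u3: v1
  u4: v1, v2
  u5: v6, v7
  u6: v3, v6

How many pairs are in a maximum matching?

5

Unit-capacity flow: source→left, listed edges, right→sink; max matching = max flow.
Augmenting path u1→v1 (+1); matched 1.
Augmenting path u4→v2 (+1); matched 2.
Augmenting path u5→v6 (+1); matched 3.
Augmenting path u6→v3 (+1); matched 4.
Augmenting path u2→v1→u1→v4 (+1); matched 5.
No augmenting path remains; maximum matching = 5.
König certificate: {u1, u4, u5, u6, v1} is a vertex cover of size 5 (every listed pair touches it), so no matching can be larger.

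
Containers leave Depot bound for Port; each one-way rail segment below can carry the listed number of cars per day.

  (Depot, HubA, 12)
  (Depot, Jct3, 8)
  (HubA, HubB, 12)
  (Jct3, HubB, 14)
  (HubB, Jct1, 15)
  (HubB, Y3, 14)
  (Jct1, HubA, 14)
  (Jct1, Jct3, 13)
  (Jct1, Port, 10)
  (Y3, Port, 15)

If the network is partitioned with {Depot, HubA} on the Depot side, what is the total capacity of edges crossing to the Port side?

Edges leaving {Depot, HubA}: Depot→Jct3 (8), HubA→HubB (12).
Cut capacity = 8 + 12 = 20.

20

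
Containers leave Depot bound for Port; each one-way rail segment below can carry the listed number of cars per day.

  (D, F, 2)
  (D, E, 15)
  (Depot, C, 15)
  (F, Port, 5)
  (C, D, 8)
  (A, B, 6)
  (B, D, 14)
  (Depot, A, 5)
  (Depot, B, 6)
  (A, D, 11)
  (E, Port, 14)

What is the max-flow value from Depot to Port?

16

Augment Depot→A→D→E→Port: bottleneck 5, flow now 5.
Augment Depot→B→D→E→Port: bottleneck 6, flow now 11.
Augment Depot→C→D→E→Port: bottleneck 3, flow now 14.
Augment Depot→C→D→F→Port: bottleneck 2, flow now 16.
No augmenting path remains; maximum flow = 16.
In the residual graph, reachable from Depot: {Depot, A, B, C, D, E}.
Min-cut edges: D→F (2), E→Port (14); capacity 2 + 14 = 16.
This cut is saturated, so no flow can exceed 16.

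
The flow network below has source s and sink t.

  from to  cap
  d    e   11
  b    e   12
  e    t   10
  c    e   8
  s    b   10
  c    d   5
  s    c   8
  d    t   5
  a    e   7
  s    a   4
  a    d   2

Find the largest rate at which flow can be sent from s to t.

15

Augment s→a→d→t: bottleneck 2, flow now 2.
Augment s→a→e→t: bottleneck 2, flow now 4.
Augment s→b→e→t: bottleneck 8, flow now 12.
Augment s→c→d→t: bottleneck 3, flow now 15.
No augmenting path remains; maximum flow = 15.
In the residual graph, reachable from s: {s, a, b, c, d, e}.
Min-cut edges: d→t (5), e→t (10); capacity 5 + 10 = 15.
This cut is saturated, so no flow can exceed 15.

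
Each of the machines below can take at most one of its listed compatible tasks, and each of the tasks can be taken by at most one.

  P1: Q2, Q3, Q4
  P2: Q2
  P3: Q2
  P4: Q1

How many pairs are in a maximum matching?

3

Unit-capacity flow: source→left, listed edges, right→sink; max matching = max flow.
Augmenting path P1→Q2 (+1); matched 1.
Augmenting path P4→Q1 (+1); matched 2.
Augmenting path P2→Q2→P1→Q3 (+1); matched 3.
No augmenting path remains; maximum matching = 3.
König certificate: {P1, P4, Q2} is a vertex cover of size 3 (every listed pair touches it), so no matching can be larger.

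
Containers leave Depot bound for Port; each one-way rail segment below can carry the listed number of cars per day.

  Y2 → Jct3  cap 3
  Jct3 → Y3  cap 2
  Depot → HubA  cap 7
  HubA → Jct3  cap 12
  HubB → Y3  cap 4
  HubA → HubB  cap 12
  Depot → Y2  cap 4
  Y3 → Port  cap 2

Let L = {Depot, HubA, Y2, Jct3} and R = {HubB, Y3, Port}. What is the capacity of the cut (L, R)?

Edges leaving {Depot, HubA, Y2, Jct3}: HubA→HubB (12), Jct3→Y3 (2).
Cut capacity = 12 + 2 = 14.

14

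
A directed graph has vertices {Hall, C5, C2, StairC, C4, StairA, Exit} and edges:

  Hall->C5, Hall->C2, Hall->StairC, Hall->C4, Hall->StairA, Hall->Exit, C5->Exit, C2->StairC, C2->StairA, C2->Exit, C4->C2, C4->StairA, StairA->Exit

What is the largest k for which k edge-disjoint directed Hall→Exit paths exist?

4

Assign every edge capacity 1; by Menger, the answer equals the max flow.
Path Hall→Exit (+1); total 1.
Path Hall→C5→Exit (+1); total 2.
Path Hall→C2→Exit (+1); total 3.
Path Hall→StairA→Exit (+1); total 4.
No residual Hall→Exit path; max flow = 4.
Certifying cut of size 4: {C2→Exit, Hall→C5, Hall→Exit, StairA→Exit}.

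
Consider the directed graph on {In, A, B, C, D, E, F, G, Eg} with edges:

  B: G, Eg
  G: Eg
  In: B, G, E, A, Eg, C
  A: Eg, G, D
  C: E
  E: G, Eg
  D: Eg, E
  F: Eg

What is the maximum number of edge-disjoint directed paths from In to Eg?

5

Assign every edge capacity 1; by Menger, the answer equals the max flow.
Path In→Eg (+1); total 1.
Path In→A→Eg (+1); total 2.
Path In→B→Eg (+1); total 3.
Path In→E→Eg (+1); total 4.
Path In→G→Eg (+1); total 5.
No residual In→Eg path; max flow = 5.
Certifying cut of size 5: {E→Eg, G→Eg, In→A, In→B, In→Eg}.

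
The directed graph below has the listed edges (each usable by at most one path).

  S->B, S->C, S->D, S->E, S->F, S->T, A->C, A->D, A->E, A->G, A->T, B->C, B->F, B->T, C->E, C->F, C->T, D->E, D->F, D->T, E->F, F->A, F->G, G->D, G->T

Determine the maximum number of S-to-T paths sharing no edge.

Assign every edge capacity 1; by Menger, the answer equals the max flow.
Path S→T (+1); total 1.
Path S→B→T (+1); total 2.
Path S→C→T (+1); total 3.
Path S→D→T (+1); total 4.
Path S→F→A→T (+1); total 5.
Path S→E→F→G→T (+1); total 6.
No residual S→T path; max flow = 6.
Certifying cut of size 6: {S→B, S→C, S→D, S→E, S→F, S→T}.

6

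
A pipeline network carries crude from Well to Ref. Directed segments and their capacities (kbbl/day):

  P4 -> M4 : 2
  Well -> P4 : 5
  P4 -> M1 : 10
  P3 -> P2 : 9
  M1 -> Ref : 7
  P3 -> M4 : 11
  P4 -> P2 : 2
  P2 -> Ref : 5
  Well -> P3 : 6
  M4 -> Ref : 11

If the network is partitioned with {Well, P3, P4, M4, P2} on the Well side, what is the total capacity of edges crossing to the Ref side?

26

Edges leaving {Well, P3, P4, M4, P2}: P4→M1 (10), M4→Ref (11), P2→Ref (5).
Cut capacity = 10 + 11 + 5 = 26.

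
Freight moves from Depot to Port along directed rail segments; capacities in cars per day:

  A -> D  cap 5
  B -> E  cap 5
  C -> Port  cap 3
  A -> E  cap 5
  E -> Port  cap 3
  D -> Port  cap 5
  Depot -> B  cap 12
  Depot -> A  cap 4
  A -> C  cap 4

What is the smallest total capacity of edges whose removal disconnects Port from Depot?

Augment Depot→A→C→Port: bottleneck 3, flow now 3.
Augment Depot→A→D→Port: bottleneck 1, flow now 4.
Augment Depot→B→E→Port: bottleneck 3, flow now 7.
No augmenting path remains; maximum flow = 7.
By max-flow min-cut, the minimum cut capacity equals the max flow.
In the residual graph, reachable from Depot: {Depot, B, E}.
Min-cut edges: Depot→A (4), E→Port (3); capacity 4 + 3 = 7.

7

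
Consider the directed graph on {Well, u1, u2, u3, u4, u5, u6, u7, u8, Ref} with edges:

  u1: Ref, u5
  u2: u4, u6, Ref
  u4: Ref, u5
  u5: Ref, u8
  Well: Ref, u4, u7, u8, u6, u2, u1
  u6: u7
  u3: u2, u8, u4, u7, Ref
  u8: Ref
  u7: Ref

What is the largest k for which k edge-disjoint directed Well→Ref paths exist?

Assign every edge capacity 1; by Menger, the answer equals the max flow.
Path Well→Ref (+1); total 1.
Path Well→u1→Ref (+1); total 2.
Path Well→u2→Ref (+1); total 3.
Path Well→u4→Ref (+1); total 4.
Path Well→u7→Ref (+1); total 5.
Path Well→u8→Ref (+1); total 6.
No residual Well→Ref path; max flow = 6.
Certifying cut of size 6: {Well→Ref, Well→u1, Well→u2, Well→u4, Well→u8, u7→Ref}.

6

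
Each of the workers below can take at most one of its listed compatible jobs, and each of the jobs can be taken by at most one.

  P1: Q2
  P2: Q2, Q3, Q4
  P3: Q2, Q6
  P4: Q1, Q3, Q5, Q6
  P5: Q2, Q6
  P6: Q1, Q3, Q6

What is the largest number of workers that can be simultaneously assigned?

Unit-capacity flow: source→left, listed edges, right→sink; max matching = max flow.
Augmenting path P1→Q2 (+1); matched 1.
Augmenting path P2→Q3 (+1); matched 2.
Augmenting path P3→Q6 (+1); matched 3.
Augmenting path P4→Q1 (+1); matched 4.
Augmenting path P6→Q1→P4→Q5 (+1); matched 5.
No augmenting path remains; maximum matching = 5.
König certificate: {P2, P4, P6, Q2, Q6} is a vertex cover of size 5 (every listed pair touches it), so no matching can be larger.

5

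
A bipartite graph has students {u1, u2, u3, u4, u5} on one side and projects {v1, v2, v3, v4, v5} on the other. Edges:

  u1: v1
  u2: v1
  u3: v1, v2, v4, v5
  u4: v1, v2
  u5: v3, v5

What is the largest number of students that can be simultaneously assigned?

Unit-capacity flow: source→left, listed edges, right→sink; max matching = max flow.
Augmenting path u1→v1 (+1); matched 1.
Augmenting path u3→v2 (+1); matched 2.
Augmenting path u5→v3 (+1); matched 3.
Augmenting path u4→v2→u3→v4 (+1); matched 4.
No augmenting path remains; maximum matching = 4.
König certificate: {u3, u4, u5, v1} is a vertex cover of size 4 (every listed pair touches it), so no matching can be larger.

4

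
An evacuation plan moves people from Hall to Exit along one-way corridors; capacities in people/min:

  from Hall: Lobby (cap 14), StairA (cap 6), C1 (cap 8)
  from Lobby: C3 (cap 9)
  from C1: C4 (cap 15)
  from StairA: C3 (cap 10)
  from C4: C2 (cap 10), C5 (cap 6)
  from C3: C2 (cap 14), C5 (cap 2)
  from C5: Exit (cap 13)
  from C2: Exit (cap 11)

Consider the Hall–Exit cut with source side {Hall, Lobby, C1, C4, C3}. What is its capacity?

38

Edges leaving {Hall, Lobby, C1, C4, C3}: Hall→StairA (6), C4→C5 (6), C4→C2 (10), C3→C5 (2), C3→C2 (14).
Cut capacity = 6 + 6 + 10 + 2 + 14 = 38.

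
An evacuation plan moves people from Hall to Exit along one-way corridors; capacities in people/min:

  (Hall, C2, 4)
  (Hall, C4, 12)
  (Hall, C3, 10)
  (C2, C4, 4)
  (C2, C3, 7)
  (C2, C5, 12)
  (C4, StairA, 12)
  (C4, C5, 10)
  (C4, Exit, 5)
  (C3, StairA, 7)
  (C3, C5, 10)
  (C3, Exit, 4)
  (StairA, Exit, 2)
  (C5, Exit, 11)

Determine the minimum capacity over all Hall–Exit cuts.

22

Augment Hall→C4→Exit: bottleneck 5, flow now 5.
Augment Hall→C3→Exit: bottleneck 4, flow now 9.
Augment Hall→C2→C5→Exit: bottleneck 4, flow now 13.
Augment Hall→C4→StairA→Exit: bottleneck 2, flow now 15.
Augment Hall→C4→C5→Exit: bottleneck 5, flow now 20.
Augment Hall→C3→C5→Exit: bottleneck 2, flow now 22.
No augmenting path remains; maximum flow = 22.
By max-flow min-cut, the minimum cut capacity equals the max flow.
In the residual graph, reachable from Hall: {Hall, C2, C4, C3, StairA, C5}.
Min-cut edges: C4→Exit (5), C3→Exit (4), StairA→Exit (2), C5→Exit (11); capacity 5 + 4 + 2 + 11 = 22.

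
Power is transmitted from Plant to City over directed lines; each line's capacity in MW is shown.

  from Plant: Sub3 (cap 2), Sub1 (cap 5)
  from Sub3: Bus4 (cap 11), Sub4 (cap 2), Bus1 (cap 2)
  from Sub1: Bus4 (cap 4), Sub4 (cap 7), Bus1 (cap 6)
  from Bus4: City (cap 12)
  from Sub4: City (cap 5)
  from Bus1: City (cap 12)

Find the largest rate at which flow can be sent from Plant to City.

Augment Plant→Sub3→Bus4→City: bottleneck 2, flow now 2.
Augment Plant→Sub1→Bus4→City: bottleneck 4, flow now 6.
Augment Plant→Sub1→Sub4→City: bottleneck 1, flow now 7.
No augmenting path remains; maximum flow = 7.
In the residual graph, reachable from Plant: {Plant}.
Min-cut edges: Plant→Sub3 (2), Plant→Sub1 (5); capacity 2 + 5 = 7.
This cut is saturated, so no flow can exceed 7.

7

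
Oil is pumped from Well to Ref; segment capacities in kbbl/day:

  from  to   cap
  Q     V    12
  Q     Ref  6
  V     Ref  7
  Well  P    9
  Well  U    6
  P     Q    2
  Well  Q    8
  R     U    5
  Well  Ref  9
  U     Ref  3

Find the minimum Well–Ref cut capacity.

Augment Well→Ref: bottleneck 9, flow now 9.
Augment Well→Q→Ref: bottleneck 6, flow now 15.
Augment Well→U→Ref: bottleneck 3, flow now 18.
Augment Well→Q→V→Ref: bottleneck 2, flow now 20.
Augment Well→P→Q→V→Ref: bottleneck 2, flow now 22.
No augmenting path remains; maximum flow = 22.
By max-flow min-cut, the minimum cut capacity equals the max flow.
In the residual graph, reachable from Well: {Well, P, U}.
Min-cut edges: Well→Q (8), Well→Ref (9), P→Q (2), U→Ref (3); capacity 8 + 9 + 2 + 3 = 22.

22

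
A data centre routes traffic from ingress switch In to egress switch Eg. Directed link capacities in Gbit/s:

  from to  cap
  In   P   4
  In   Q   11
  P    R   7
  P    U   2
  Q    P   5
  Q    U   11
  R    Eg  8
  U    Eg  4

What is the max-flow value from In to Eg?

11

Augment In→P→R→Eg: bottleneck 4, flow now 4.
Augment In→Q→U→Eg: bottleneck 4, flow now 8.
Augment In→Q→P→R→Eg: bottleneck 3, flow now 11.
No augmenting path remains; maximum flow = 11.
In the residual graph, reachable from In: {In, P, Q, U}.
Min-cut edges: P→R (7), U→Eg (4); capacity 7 + 4 = 11.
This cut is saturated, so no flow can exceed 11.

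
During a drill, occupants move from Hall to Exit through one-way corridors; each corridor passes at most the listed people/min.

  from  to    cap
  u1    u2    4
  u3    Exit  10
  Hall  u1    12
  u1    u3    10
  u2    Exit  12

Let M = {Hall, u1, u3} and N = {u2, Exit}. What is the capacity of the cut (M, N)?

14

Edges leaving {Hall, u1, u3}: u1→u2 (4), u3→Exit (10).
Cut capacity = 4 + 10 = 14.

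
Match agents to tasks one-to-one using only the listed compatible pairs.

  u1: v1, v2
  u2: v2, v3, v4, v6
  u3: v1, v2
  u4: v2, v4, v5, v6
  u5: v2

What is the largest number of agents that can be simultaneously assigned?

4

Unit-capacity flow: source→left, listed edges, right→sink; max matching = max flow.
Augmenting path u1→v1 (+1); matched 1.
Augmenting path u2→v2 (+1); matched 2.
Augmenting path u4→v4 (+1); matched 3.
Augmenting path u3→v2→u2→v3 (+1); matched 4.
No augmenting path remains; maximum matching = 4.
König certificate: {u2, u4, v1, v2} is a vertex cover of size 4 (every listed pair touches it), so no matching can be larger.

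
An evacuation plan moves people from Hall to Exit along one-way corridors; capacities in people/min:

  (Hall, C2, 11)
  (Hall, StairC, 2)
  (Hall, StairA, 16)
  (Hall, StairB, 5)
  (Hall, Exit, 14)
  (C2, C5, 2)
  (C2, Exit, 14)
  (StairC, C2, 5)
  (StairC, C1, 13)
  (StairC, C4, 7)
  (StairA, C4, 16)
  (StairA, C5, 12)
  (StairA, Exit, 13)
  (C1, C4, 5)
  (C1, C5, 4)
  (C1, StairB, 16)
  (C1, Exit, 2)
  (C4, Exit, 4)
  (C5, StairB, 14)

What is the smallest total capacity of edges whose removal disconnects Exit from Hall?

Augment Hall→Exit: bottleneck 14, flow now 14.
Augment Hall→C2→Exit: bottleneck 11, flow now 25.
Augment Hall→StairA→Exit: bottleneck 13, flow now 38.
Augment Hall→StairC→C2→Exit: bottleneck 2, flow now 40.
Augment Hall→StairA→C4→Exit: bottleneck 3, flow now 43.
No augmenting path remains; maximum flow = 43.
By max-flow min-cut, the minimum cut capacity equals the max flow.
In the residual graph, reachable from Hall: {Hall, StairB}.
Min-cut edges: Hall→C2 (11), Hall→StairC (2), Hall→StairA (16), Hall→Exit (14); capacity 11 + 2 + 16 + 14 = 43.

43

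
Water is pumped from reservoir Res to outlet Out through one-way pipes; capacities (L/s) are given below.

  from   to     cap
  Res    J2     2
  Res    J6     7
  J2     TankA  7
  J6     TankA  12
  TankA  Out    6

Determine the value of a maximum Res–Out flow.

Augment Res→J2→TankA→Out: bottleneck 2, flow now 2.
Augment Res→J6→TankA→Out: bottleneck 4, flow now 6.
No augmenting path remains; maximum flow = 6.
In the residual graph, reachable from Res: {Res, J2, J6, TankA}.
Min-cut edges: TankA→Out (6); capacity 6 = 6.
This cut is saturated, so no flow can exceed 6.

6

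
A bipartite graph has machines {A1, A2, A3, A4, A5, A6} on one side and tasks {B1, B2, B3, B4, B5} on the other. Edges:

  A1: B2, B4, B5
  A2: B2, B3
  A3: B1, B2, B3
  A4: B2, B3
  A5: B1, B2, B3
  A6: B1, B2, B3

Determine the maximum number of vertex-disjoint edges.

Unit-capacity flow: source→left, listed edges, right→sink; max matching = max flow.
Augmenting path A1→B2 (+1); matched 1.
Augmenting path A2→B3 (+1); matched 2.
Augmenting path A3→B1 (+1); matched 3.
Augmenting path A4→B2→A1→B4 (+1); matched 4.
No augmenting path remains; maximum matching = 4.
König certificate: {A1, B1, B2, B3} is a vertex cover of size 4 (every listed pair touches it), so no matching can be larger.

4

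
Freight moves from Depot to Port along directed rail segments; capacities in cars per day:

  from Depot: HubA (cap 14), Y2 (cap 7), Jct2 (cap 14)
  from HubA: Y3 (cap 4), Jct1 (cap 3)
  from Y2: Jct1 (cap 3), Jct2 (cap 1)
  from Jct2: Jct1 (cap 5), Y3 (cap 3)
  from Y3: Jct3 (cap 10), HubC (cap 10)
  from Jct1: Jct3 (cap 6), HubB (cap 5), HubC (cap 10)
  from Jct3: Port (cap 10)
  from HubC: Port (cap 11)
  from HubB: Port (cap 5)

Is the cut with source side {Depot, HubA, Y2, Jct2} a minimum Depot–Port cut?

Yes — it is a minimum cut (capacity 18).

Given cut capacity: 4 + 3 + 3 + 3 + 5 = 18.
Augment Depot→HubA→Y3→Jct3→Port: bottleneck 4, flow now 4.
Augment Depot→HubA→Jct1→Jct3→Port: bottleneck 3, flow now 7.
Augment Depot→Y2→Jct1→Jct3→Port: bottleneck 3, flow now 10.
Augment Depot→Jct2→Y3→HubC→Port: bottleneck 3, flow now 13.
Augment Depot→Jct2→Jct1→HubC→Port: bottleneck 5, flow now 18.
No augmenting path remains; maximum flow = 18.
Cut capacity 18 equals the max flow, so it is a minimum cut.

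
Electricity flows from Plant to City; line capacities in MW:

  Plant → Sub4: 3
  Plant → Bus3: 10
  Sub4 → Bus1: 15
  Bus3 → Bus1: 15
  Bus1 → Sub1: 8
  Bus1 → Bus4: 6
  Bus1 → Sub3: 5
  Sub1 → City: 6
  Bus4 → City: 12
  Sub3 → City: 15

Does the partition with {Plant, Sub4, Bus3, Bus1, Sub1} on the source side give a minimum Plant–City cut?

Given cut capacity: 6 + 5 + 6 = 17.
Augment Plant→Sub4→Bus1→Sub1→City: bottleneck 3, flow now 3.
Augment Plant→Bus3→Bus1→Sub1→City: bottleneck 3, flow now 6.
Augment Plant→Bus3→Bus1→Bus4→City: bottleneck 6, flow now 12.
Augment Plant→Bus3→Bus1→Sub3→City: bottleneck 1, flow now 13.
No augmenting path remains; maximum flow = 13.
In the residual graph, reachable from Plant: {Plant}.
Min-cut edges: Plant→Sub4 (3), Plant→Bus3 (10); capacity 3 + 10 = 13.
Cut capacity 17 exceeds the max flow 13, so it is not minimum.

No — its capacity is 17, but the minimum cut has capacity 13.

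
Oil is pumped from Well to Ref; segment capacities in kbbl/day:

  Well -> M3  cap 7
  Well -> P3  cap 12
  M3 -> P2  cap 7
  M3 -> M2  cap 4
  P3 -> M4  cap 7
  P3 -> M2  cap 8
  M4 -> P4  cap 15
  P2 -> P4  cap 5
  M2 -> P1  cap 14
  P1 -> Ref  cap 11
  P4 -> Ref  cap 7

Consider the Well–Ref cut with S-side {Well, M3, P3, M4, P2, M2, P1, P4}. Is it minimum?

Given cut capacity: 11 + 7 = 18.
Augment Well→M3→P2→P4→Ref: bottleneck 5, flow now 5.
Augment Well→M3→M2→P1→Ref: bottleneck 2, flow now 7.
Augment Well→P3→M4→P4→Ref: bottleneck 2, flow now 9.
Augment Well→P3→M2→P1→Ref: bottleneck 8, flow now 17.
Augment Well→P3→M4→P4→P2→M3→M2→P1→Ref: bottleneck 1, flow now 18. (uses reverse residual edge)
No augmenting path remains; maximum flow = 18.
Cut capacity 18 equals the max flow, so it is a minimum cut.

Yes — it is a minimum cut (capacity 18).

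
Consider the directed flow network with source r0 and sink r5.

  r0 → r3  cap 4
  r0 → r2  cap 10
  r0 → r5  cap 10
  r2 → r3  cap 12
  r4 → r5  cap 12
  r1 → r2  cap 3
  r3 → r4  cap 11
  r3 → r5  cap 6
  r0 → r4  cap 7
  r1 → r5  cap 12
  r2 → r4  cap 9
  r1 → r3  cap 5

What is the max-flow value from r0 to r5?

Augment r0→r5: bottleneck 10, flow now 10.
Augment r0→r3→r5: bottleneck 4, flow now 14.
Augment r0→r4→r5: bottleneck 7, flow now 21.
Augment r0→r2→r3→r5: bottleneck 2, flow now 23.
Augment r0→r2→r4→r5: bottleneck 5, flow now 28.
No augmenting path remains; maximum flow = 28.
In the residual graph, reachable from r0: {r0, r2, r3, r4}.
Min-cut edges: r0→r5 (10), r3→r5 (6), r4→r5 (12); capacity 10 + 6 + 12 = 28.
This cut is saturated, so no flow can exceed 28.

28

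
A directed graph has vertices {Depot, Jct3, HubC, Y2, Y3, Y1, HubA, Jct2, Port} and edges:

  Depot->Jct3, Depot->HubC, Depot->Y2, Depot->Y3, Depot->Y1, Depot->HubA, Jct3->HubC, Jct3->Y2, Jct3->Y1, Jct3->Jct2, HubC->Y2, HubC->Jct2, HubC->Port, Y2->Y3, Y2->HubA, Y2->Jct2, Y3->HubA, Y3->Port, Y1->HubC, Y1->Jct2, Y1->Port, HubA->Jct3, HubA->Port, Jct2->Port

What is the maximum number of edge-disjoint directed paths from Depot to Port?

5

Assign every edge capacity 1; by Menger, the answer equals the max flow.
Path Depot→HubC→Port (+1); total 1.
Path Depot→Y3→Port (+1); total 2.
Path Depot→Y1→Port (+1); total 3.
Path Depot→HubA→Port (+1); total 4.
Path Depot→Jct3→Jct2→Port (+1); total 5.
No residual Depot→Port path; max flow = 5.
Certifying cut of size 5: {HubA→Port, HubC→Port, Jct2→Port, Y1→Port, Y3→Port}.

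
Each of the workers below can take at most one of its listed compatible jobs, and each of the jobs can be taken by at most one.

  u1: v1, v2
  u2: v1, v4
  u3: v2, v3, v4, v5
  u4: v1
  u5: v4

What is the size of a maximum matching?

4

Unit-capacity flow: source→left, listed edges, right→sink; max matching = max flow.
Augmenting path u1→v1 (+1); matched 1.
Augmenting path u2→v4 (+1); matched 2.
Augmenting path u3→v2 (+1); matched 3.
Augmenting path u4→v1→u1→v2→u3→v3 (+1); matched 4.
No augmenting path remains; maximum matching = 4.
König certificate: {u1, u3, v1, v4} is a vertex cover of size 4 (every listed pair touches it), so no matching can be larger.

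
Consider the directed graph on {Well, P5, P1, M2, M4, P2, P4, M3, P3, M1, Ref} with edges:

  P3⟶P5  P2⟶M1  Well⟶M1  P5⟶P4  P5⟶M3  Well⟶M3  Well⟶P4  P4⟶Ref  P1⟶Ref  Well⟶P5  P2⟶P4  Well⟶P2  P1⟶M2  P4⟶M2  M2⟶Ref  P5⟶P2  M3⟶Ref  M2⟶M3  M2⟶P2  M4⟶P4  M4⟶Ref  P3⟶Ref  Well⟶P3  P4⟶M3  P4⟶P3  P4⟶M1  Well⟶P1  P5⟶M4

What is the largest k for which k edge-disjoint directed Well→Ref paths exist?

6

Assign every edge capacity 1; by Menger, the answer equals the max flow.
Path Well→P1→Ref (+1); total 1.
Path Well→P4→Ref (+1); total 2.
Path Well→M3→Ref (+1); total 3.
Path Well→P3→Ref (+1); total 4.
Path Well→P5→M4→Ref (+1); total 5.
Path Well→P2→P4→M2→Ref (+1); total 6.
No residual Well→Ref path; max flow = 6.
Certifying cut of size 6: {Well→M3, Well→P1, Well→P2, Well→P3, Well→P4, Well→P5}.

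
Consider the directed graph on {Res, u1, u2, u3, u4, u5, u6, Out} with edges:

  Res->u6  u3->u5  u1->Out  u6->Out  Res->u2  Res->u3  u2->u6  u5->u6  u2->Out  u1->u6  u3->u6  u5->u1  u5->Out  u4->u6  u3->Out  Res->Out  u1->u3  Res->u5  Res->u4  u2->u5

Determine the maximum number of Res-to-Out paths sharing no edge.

Assign every edge capacity 1; by Menger, the answer equals the max flow.
Path Res→Out (+1); total 1.
Path Res→u2→Out (+1); total 2.
Path Res→u3→Out (+1); total 3.
Path Res→u5→Out (+1); total 4.
Path Res→u6→Out (+1); total 5.
No residual Res→Out path; max flow = 5.
Certifying cut of size 5: {Res→Out, Res→u2, Res→u3, Res→u5, u6→Out}.

5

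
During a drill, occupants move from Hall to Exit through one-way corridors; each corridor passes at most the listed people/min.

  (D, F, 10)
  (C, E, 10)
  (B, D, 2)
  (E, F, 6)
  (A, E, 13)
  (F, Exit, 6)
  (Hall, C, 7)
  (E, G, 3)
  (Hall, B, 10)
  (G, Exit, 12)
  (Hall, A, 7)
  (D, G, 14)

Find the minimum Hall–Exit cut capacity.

11

Augment Hall→A→E→F→Exit: bottleneck 6, flow now 6.
Augment Hall→A→E→G→Exit: bottleneck 1, flow now 7.
Augment Hall→B→D→G→Exit: bottleneck 2, flow now 9.
Augment Hall→C→E→G→Exit: bottleneck 2, flow now 11.
No augmenting path remains; maximum flow = 11.
By max-flow min-cut, the minimum cut capacity equals the max flow.
In the residual graph, reachable from Hall: {Hall, A, B, C, E}.
Min-cut edges: B→D (2), E→F (6), E→G (3); capacity 2 + 6 + 3 = 11.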